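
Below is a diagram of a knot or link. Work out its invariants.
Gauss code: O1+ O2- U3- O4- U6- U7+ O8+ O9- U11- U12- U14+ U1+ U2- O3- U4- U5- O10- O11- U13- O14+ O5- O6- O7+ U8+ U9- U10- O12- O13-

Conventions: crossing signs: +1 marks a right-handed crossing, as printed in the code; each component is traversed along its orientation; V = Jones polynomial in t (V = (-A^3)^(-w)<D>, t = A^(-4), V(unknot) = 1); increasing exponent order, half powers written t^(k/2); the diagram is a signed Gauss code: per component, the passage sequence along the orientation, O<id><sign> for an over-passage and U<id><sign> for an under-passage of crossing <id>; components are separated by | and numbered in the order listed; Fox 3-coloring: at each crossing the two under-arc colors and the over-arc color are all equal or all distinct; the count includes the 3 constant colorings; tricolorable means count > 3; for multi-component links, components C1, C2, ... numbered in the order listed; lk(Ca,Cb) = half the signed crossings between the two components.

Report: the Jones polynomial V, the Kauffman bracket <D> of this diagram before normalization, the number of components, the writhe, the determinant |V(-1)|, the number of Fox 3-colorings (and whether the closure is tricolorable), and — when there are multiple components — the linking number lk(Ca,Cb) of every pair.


Jones polynomial: V(t) = t^-8 - 2t^-7 + t^-6 - 2t^-5 + 2t^-4 + t^-2
<D> = A^-10 + 2A^-2 - 2A^2 + A^6 - 2A^10 + A^14; writhe -6
components 1, writhe -6 (14 crossings)
3-colorings: 27 of 3^14, det 9 — tricolorable
note: V spans 6 powers of t: at least 6 crossings in any diagram


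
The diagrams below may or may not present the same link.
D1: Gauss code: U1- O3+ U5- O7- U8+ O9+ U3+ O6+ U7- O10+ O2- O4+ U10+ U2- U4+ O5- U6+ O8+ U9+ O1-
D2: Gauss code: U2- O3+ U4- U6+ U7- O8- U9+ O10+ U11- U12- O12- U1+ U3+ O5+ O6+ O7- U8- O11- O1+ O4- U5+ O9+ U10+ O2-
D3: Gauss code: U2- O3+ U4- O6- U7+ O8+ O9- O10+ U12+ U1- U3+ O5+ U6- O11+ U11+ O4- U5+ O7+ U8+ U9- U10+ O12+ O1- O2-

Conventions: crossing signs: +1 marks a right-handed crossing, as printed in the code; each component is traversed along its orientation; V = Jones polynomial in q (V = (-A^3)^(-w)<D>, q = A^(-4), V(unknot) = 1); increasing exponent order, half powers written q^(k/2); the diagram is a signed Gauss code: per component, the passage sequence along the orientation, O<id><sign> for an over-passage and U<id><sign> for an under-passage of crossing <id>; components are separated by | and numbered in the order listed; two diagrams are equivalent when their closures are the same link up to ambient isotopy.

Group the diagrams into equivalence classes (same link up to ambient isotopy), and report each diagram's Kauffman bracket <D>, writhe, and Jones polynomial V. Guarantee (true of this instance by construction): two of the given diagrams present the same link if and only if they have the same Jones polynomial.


grouping into links: {D1, D2, D3}
V(D1) = q^-1 - 1 + 2q - 2q^2 + 2q^3 - 2q^4 + q^5  (w +2, c 10, <D> = A^-14 - 2A^-10 + 2A^-6 - 2A^-2 + 2A^2 - A^6 + A^10)
D2 (bracket A^-20 - 2A^-16 + 2A^-12 - 2A^-8 + 2A^-4 - 1 + A^4; 12 crossings at w = 0): V = q^-1 - 1 + 2q - 2q^2 + 2q^3 - 2q^4 + q^5
V(D3) = q^-1 - 1 + 2q - 2q^2 + 2q^3 - 2q^4 + q^5  [12 crossings, <D> = A^-14 - 2A^-10 + 2A^-6 - 2A^-2 + 2A^2 - A^6 + A^10, w = +2]
why: one V(q) for all 3 diagrams — one class (guaranteed)


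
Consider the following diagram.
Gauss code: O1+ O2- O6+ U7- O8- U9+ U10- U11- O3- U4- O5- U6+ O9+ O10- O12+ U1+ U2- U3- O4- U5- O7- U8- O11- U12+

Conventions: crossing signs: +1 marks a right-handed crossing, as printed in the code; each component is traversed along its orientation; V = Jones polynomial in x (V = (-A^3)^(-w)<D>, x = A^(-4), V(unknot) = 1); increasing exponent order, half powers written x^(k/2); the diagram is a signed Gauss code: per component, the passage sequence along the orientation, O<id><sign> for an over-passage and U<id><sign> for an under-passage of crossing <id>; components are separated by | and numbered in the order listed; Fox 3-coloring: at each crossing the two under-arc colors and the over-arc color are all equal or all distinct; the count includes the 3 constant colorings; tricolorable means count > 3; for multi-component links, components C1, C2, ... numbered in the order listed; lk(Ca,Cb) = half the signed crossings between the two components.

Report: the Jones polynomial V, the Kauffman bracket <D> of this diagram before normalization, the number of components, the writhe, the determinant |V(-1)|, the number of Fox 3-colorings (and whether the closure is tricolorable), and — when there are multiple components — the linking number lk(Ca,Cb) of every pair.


V = x^-8 - 2x^-7 + 3x^-6 - 4x^-5 + 3x^-4 - 3x^-3 + 3x^-2 - x^-1 + 1
<D> = A^-12 - A^-8 + 3A^-4 - 3 + 3A^4 - 4A^8 + 3A^12 - 2A^16 + A^20 (w = -4)
1 component over 12 crossings, w = -4
9 Fox colorings among 3^12, |V(-1)| = 21: tricolorable
why: w = -4 shifts under R1 moves; the (-A^3)^(4) factor cancels that in V


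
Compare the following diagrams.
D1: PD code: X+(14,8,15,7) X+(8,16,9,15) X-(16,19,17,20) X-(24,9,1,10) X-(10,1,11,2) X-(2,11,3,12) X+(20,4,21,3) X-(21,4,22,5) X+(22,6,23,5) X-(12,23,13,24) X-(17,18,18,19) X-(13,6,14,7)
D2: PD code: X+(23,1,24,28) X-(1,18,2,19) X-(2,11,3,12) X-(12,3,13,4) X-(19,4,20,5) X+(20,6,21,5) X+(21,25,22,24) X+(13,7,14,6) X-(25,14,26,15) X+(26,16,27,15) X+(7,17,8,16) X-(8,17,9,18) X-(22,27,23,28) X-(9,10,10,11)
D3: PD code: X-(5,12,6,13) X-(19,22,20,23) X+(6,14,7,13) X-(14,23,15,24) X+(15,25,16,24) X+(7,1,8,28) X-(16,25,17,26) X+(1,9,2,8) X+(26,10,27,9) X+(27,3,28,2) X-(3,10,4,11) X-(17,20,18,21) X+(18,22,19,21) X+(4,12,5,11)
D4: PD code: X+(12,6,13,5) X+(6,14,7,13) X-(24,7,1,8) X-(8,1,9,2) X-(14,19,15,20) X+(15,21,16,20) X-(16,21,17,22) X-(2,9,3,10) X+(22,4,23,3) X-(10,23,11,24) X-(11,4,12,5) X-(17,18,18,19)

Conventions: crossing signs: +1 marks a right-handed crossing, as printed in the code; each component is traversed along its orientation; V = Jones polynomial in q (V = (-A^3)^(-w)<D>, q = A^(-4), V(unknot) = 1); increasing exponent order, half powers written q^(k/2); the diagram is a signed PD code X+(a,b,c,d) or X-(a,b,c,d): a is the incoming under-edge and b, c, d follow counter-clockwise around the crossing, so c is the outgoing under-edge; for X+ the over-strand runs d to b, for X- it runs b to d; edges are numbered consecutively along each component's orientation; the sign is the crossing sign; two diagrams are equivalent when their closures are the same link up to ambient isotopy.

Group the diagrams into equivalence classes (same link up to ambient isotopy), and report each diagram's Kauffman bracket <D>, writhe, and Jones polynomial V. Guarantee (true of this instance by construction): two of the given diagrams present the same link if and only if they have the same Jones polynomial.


grouping into links: {D1, D4} | {D2} | {D3}
V(D1) = q^-5 - 2q^-4 + 2q^-3 - 2q^-2 + 2q^-1 - 1 + q  (w -4, c 12, <D> = A^-16 - A^-12 + 2A^-8 - 2A^-4 + 2 - 2A^4 + A^8)
V(D2) = 1  (w -2, c 14, <D> = A^-6)
D3 (bracket -A^-10 + A^-6 + A^2; 14 crossings at w = +2): V = q + q^3 - q^4
V(D4) = q^-5 - 2q^-4 + 2q^-3 - 2q^-2 + 2q^-1 - 1 + q  [12 crossings, <D> = A^-16 - A^-12 + 2A^-8 - 2A^-4 + 2 - 2A^4 + A^8, w = -4]
why: 3 values of V(q) split the 4 diagrams


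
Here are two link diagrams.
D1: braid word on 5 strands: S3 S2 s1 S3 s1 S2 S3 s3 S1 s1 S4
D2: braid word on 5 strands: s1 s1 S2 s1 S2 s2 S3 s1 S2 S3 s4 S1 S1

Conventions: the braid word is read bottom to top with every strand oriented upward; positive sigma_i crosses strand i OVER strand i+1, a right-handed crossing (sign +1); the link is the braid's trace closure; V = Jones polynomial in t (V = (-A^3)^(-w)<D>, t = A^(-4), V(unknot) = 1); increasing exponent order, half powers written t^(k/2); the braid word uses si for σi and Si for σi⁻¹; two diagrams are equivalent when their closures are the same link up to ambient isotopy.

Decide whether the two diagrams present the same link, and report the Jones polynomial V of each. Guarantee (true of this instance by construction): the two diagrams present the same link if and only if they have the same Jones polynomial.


equivalent: yes
D1 (bracket A^-15 + 2A^-7 - A^-3 + A - A^5; 11 crossings at w = -3): V = t^(-7/2) - t^(-5/2) + t^(-3/2) - 2t^(-1/2) - t^(3/2)
V(D2) = t^(-7/2) - t^(-5/2) + t^(-3/2) - 2t^(-1/2) - t^(3/2)  (w -1, c 13, <D> = A^-9 + 2A^-1 - A^3 + A^7 - A^11)
key observation: one V(t) for all 2 diagrams — one class (guaranteed)


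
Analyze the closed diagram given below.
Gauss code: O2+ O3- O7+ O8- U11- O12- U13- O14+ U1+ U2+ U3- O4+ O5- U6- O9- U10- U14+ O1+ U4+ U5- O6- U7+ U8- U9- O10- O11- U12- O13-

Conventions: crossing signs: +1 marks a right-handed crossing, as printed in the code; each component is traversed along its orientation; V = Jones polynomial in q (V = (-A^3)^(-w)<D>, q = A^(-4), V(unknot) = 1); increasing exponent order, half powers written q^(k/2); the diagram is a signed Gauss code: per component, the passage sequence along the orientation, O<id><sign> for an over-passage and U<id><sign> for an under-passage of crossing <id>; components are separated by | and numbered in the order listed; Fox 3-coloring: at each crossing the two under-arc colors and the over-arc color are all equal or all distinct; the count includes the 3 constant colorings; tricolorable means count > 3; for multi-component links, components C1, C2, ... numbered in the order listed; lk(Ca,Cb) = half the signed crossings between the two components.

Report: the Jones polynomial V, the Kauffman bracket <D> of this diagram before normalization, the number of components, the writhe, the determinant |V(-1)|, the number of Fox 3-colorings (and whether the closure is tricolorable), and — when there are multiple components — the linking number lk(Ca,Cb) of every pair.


V(q) = -q^-4 + q^-3 + q^-1
bracket: A^-8 + 1 - A^4, w = -4
1 component, writhe -4, over 14 crossings
det 3, colorings 9 of 3^14 — tricolorable
observation: |V(-1)| = 3: so tricolorable, since 3 divides 3


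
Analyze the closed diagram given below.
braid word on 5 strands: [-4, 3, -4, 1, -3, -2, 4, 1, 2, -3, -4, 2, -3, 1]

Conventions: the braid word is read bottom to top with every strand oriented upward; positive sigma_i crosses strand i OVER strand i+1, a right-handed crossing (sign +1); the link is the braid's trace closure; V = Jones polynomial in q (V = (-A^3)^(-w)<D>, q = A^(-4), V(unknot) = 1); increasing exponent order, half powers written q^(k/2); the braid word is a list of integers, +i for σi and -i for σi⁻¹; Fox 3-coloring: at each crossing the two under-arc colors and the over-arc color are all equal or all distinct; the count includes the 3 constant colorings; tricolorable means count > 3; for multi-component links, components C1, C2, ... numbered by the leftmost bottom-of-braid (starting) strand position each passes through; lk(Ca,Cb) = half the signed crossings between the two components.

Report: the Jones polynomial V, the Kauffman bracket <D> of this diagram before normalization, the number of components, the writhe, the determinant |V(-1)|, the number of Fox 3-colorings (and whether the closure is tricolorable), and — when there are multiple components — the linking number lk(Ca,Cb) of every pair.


V(q) = -q^-5 + 2q^-4 - 4q^-3 + 7q^-2 - 8q^-1 + 10 - 9q + 7q^2 - 5q^3 + 3q^4 - q^5
bracket: -A^-20 + 3A^-16 - 5A^-12 + 7A^-8 - 9A^-4 + 10 - 8A^4 + 7A^8 - 4A^12 + 2A^16 - A^20, w = 0
1 component, writhe 0, over 14 crossings
det 57, colorings 9 of 3^14 — tricolorable
observation: |V(-1)| = 57: so tricolorable, since 3 divides 57


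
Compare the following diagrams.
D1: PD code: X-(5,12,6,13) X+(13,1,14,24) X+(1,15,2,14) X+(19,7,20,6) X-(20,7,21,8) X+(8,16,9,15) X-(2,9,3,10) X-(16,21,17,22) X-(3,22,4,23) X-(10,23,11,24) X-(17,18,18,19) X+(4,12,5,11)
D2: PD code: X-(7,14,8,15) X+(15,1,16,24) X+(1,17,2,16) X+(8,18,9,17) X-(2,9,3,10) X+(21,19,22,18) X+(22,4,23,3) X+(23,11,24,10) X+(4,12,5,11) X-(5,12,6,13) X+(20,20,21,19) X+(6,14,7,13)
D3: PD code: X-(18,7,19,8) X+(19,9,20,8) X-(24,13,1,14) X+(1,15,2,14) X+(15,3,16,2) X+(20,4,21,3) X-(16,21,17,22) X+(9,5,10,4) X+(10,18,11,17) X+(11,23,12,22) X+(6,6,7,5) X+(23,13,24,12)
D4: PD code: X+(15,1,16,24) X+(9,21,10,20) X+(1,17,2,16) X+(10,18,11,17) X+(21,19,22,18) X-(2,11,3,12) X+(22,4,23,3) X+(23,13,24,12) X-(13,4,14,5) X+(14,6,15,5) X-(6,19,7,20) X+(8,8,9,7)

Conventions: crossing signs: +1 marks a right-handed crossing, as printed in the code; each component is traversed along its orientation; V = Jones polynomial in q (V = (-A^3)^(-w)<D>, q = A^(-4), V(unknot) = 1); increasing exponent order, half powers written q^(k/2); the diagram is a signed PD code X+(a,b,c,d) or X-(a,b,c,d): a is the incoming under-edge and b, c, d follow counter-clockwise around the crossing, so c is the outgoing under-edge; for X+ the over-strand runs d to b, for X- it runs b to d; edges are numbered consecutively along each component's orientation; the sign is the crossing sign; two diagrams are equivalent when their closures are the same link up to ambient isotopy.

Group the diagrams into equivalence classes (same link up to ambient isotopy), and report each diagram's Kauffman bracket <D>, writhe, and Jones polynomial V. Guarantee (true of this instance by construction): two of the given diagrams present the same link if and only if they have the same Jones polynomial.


classes: {D1} | {D2, D3, D4}
V(D1) = 1  [12 crossings, <D> = A^-6, w = -2]
D2 (bracket -A^-6 + A^-2 - A^2 + 2A^6 - A^10 + A^14; 12 crossings at w = +6): V = q - q^2 + 2q^3 - q^4 + q^5 - q^6
D3 (bracket -A^-6 + A^-2 - A^2 + 2A^6 - A^10 + A^14; 12 crossings at w = +6): V = q - q^2 + 2q^3 - q^4 + q^5 - q^6
V(D4) = q - q^2 + 2q^3 - q^4 + q^5 - q^6  (w +6, c 12, <D> = -A^-6 + A^-2 - A^2 + 2A^6 - A^10 + A^14)
note: 2 values of V(q) split the 4 diagrams


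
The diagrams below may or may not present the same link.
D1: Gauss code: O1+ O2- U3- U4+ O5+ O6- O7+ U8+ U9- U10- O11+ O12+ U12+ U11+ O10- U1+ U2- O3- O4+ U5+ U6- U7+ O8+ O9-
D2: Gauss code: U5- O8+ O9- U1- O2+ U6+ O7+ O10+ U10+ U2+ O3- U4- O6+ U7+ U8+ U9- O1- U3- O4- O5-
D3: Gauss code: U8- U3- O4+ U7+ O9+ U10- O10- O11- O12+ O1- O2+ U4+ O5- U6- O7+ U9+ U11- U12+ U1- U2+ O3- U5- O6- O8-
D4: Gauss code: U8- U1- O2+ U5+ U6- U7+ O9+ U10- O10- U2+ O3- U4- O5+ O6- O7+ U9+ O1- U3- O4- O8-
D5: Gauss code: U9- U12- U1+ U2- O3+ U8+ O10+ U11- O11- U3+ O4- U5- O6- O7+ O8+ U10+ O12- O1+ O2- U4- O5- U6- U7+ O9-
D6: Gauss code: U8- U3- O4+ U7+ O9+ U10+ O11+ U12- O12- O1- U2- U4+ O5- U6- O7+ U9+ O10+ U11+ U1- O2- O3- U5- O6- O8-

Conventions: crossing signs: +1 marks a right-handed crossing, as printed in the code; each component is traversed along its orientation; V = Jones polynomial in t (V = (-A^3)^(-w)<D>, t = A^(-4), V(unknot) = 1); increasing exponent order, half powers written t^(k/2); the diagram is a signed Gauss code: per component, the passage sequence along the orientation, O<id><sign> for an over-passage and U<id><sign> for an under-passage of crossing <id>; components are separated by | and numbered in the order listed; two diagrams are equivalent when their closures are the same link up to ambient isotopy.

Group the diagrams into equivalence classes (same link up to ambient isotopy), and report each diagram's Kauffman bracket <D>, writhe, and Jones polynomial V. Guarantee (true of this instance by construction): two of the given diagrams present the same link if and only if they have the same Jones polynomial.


equivalence classes: {D1} | {D2, D3, D4, D5, D6}
D1 (bracket A^6; 12 crossings at w = +2): V = 1
V(D2) = -t^-3 + 2t^-2 - 2t^-1 + 3 - 2t + 2t^2 - t^3  (w 0, c 10, <D> = -A^-12 + 2A^-8 - 2A^-4 + 3 - 2A^4 + 2A^8 - A^12)
V(D3) = -t^-3 + 2t^-2 - 2t^-1 + 3 - 2t + 2t^2 - t^3  [12 crossings, <D> = -A^-18 + 2A^-14 - 2A^-10 + 3A^-6 - 2A^-2 + 2A^2 - A^6, w = -2]
D4 (bracket -A^-18 + 2A^-14 - 2A^-10 + 3A^-6 - 2A^-2 + 2A^2 - A^6; 10 crossings at w = -2): V = -t^-3 + 2t^-2 - 2t^-1 + 3 - 2t + 2t^2 - t^3
V(D5) = -t^-3 + 2t^-2 - 2t^-1 + 3 - 2t + 2t^2 - t^3  [12 crossings, <D> = -A^-18 + 2A^-14 - 2A^-10 + 3A^-6 - 2A^-2 + 2A^2 - A^6, w = -2]
D6 (bracket -A^-18 + 2A^-14 - 2A^-10 + 3A^-6 - 2A^-2 + 2A^2 - A^6; 12 crossings at w = -2): V = -t^-3 + 2t^-2 - 2t^-1 + 3 - 2t + 2t^2 - t^3
key observation: 2 values of V(t) split the 6 diagrams


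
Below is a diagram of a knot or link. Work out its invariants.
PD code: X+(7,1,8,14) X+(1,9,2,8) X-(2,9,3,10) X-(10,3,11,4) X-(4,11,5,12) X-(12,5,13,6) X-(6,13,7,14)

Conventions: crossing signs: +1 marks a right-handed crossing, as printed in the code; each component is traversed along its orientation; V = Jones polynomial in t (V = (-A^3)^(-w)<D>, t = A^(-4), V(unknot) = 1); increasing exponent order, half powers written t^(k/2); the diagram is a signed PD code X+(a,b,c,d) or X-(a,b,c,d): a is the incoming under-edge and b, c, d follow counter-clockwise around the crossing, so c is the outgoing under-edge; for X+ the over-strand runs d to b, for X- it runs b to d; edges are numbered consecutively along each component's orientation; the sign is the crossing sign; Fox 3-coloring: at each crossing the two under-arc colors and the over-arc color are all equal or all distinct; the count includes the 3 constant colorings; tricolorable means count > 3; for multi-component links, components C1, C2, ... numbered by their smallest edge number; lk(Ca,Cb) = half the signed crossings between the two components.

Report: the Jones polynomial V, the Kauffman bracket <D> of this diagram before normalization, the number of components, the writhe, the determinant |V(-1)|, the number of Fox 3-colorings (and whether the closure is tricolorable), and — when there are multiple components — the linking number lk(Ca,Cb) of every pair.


V(t) = -t^-4 + t^-3 + t^-1
bracket: -A^-5 - A^3 + A^7, w = -3
1 component, writhe -3, over 7 crossings
det 3, colorings 9 of 3^7 — tricolorable
observation: |V(-1)| = 3: so tricolorable, since 3 divides 3


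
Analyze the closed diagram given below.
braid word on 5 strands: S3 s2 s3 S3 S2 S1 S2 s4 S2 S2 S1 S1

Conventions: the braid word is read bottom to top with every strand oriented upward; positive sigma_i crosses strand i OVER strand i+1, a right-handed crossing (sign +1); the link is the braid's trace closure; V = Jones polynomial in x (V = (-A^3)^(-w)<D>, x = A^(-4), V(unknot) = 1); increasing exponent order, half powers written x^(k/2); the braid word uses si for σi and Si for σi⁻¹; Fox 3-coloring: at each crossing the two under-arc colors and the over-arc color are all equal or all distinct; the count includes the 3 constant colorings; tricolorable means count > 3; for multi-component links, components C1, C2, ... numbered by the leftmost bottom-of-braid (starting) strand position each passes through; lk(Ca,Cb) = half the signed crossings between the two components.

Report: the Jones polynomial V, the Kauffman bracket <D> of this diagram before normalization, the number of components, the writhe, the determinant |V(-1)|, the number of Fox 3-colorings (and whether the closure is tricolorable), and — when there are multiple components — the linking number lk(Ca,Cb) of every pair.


Jones polynomial: V(x) = x^-8 - 2x^-7 + x^-6 - 2x^-5 + 2x^-4 + x^-2
<D> = A^-10 + 2A^-2 - 2A^2 + A^6 - 2A^10 + A^14; writhe -6
components 1, writhe -6 (12 crossings)
3-colorings: 27 of 3^12, det 9 — tricolorable
note: det 9 = |V(-1)|; divisible by 3, so tricolorable


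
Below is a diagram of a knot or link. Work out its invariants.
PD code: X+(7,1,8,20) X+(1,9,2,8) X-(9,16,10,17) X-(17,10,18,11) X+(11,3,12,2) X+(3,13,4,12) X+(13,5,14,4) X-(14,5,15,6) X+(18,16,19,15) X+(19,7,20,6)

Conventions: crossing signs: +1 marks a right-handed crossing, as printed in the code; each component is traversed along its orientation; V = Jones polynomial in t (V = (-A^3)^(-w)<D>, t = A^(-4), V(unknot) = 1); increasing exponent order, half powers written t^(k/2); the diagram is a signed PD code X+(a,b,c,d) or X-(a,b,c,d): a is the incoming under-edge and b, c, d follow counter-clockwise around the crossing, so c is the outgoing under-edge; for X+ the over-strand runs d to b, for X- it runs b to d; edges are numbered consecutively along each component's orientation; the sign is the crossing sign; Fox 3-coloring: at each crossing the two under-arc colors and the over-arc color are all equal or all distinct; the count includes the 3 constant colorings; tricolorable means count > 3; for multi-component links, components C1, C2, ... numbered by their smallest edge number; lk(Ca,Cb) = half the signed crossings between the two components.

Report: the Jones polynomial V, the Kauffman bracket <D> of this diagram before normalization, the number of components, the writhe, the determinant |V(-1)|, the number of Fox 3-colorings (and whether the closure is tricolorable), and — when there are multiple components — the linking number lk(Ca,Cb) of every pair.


V(t) = t - t^2 + 2t^3 - t^4 + t^5 - t^6
bracket: -A^-12 + A^-8 - A^-4 + 2 - A^4 + A^8, w = +4
1 component, writhe +4, over 10 crossings
det 7, colorings 3 of 3^10 — not tricolorable
observation: w = +4 shifts under R1 moves; the (-A^3)^(-4) factor cancels that in V


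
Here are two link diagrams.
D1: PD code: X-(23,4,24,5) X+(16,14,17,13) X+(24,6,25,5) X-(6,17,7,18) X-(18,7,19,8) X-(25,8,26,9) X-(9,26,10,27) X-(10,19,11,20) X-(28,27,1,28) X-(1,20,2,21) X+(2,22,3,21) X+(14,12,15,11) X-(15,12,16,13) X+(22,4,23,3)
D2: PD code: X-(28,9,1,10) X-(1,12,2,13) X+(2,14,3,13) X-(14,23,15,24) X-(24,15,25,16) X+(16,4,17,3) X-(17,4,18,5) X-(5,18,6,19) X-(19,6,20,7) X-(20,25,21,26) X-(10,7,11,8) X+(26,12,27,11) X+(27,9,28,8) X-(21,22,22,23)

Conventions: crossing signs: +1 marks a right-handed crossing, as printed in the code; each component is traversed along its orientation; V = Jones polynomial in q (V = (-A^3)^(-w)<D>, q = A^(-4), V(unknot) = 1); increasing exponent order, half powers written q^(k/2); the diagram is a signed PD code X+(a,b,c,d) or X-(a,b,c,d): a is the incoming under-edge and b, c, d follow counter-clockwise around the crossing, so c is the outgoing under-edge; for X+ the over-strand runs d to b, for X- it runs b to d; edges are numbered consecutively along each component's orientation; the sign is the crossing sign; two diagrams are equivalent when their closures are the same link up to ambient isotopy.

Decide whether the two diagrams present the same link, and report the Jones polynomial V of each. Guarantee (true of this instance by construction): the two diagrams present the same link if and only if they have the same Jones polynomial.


equivalent: yes
D1 (bracket A^-8 - A^-4 + 2 - A^4 + A^8 - A^12; 14 crossings at w = -4): V = -q^-6 + q^-5 - q^-4 + 2q^-3 - q^-2 + q^-1
V(D2) = -q^-6 + q^-5 - q^-4 + 2q^-3 - q^-2 + q^-1  (w -6, c 14, <D> = A^-14 - A^-10 + 2A^-6 - A^-2 + A^2 - A^6)
key observation: all 2 diagrams share one V(q), hence one class


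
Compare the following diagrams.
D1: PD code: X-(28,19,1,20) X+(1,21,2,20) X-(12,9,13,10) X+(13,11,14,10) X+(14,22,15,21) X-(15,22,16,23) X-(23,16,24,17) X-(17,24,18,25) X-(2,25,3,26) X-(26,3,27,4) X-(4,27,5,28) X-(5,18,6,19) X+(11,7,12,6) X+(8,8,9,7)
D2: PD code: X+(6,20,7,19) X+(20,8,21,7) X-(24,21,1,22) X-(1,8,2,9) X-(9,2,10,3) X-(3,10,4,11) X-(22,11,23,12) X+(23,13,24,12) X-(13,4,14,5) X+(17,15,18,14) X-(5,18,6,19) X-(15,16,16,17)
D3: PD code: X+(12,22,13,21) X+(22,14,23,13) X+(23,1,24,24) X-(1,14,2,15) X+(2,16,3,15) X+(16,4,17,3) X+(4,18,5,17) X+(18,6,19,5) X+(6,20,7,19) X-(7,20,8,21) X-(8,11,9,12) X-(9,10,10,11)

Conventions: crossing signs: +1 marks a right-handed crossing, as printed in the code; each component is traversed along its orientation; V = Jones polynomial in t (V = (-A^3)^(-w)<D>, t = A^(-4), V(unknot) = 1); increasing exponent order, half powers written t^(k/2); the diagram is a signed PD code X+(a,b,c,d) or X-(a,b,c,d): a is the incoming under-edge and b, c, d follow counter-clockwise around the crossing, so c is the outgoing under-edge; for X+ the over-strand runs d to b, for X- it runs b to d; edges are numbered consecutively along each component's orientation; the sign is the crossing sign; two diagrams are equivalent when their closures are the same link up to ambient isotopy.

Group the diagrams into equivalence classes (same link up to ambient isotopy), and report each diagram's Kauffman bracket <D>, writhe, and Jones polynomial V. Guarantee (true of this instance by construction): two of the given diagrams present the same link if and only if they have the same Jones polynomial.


equivalence classes: {D1} | {D2} | {D3}
D1 (bracket A^-4 + 2A^4 - 2A^8 + A^12 - 2A^16 + A^20; 14 crossings at w = -4): V = t^-8 - 2t^-7 + t^-6 - 2t^-5 + 2t^-4 + t^-2
V(D2) = -t^-4 + t^-3 + t^-1  (w -4, c 12, <D> = A^-8 + 1 - A^4)
V(D3) = t^2 + t^4 - t^5 + t^6 - t^7  (w +4, c 12, <D> = -A^-16 + A^-12 - A^-8 + A^-4 + A^4)
observation: 3 values of V(t) split the 3 diagrams


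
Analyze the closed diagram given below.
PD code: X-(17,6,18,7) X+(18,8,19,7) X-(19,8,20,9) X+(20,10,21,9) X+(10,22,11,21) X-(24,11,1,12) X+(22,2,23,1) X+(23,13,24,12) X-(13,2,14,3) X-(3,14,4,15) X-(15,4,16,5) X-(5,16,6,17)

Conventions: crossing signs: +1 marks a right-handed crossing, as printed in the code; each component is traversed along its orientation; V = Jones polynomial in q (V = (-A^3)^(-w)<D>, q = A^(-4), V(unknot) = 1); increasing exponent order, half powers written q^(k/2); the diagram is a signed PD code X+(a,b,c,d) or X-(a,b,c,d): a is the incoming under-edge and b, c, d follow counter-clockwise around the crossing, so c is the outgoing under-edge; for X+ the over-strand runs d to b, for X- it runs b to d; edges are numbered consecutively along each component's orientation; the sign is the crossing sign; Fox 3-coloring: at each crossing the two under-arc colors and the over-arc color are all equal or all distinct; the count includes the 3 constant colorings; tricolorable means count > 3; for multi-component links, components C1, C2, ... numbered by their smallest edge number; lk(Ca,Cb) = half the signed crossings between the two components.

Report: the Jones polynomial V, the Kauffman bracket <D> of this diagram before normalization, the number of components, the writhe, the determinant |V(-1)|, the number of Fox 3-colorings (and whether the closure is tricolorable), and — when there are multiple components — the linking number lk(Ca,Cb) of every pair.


V = -q^-4 + q^-3 + q^-1
<D> = A^-2 + A^6 - A^10 (w = -2)
1 component over 12 crossings, w = -2
9 Fox colorings among 3^12, |V(-1)| = 3: tricolorable
why: w = -2 shifts under R1 moves; the (-A^3)^(2) factor cancels that in V


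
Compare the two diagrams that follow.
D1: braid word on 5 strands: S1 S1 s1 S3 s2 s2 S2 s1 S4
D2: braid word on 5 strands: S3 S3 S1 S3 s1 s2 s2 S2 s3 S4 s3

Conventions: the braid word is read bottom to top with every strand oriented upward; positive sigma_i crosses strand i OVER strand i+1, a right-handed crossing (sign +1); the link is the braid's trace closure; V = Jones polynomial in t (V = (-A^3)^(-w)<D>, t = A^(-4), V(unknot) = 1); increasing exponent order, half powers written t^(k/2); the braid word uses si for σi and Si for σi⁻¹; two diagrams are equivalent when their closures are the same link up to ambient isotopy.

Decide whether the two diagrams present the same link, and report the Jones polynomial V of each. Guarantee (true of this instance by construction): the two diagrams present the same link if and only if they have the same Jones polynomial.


equivalent: yes
D1 (bracket A^-5 + A^-1; 9 crossings at w = -1): V = -t^(-1/2) - t^(1/2)
V(D2) = -t^(-1/2) - t^(1/2)  [11 crossings, <D> = A^-5 + A^-1, w = -1]
observation: all 2 diagrams share one V(t), hence one class


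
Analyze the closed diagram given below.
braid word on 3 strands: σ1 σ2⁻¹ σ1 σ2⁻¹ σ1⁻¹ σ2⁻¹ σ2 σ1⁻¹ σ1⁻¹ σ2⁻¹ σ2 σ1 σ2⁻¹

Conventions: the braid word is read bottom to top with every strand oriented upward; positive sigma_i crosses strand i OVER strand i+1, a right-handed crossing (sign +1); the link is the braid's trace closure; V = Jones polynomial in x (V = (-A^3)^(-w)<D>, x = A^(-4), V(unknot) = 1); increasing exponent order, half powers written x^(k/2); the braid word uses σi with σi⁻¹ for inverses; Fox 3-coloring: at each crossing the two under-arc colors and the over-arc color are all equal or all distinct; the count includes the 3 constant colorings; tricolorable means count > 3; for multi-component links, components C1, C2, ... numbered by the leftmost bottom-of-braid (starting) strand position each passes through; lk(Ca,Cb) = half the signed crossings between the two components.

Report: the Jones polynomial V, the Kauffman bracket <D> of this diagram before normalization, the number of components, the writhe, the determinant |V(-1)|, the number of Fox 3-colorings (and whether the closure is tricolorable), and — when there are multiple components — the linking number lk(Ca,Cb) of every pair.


Jones polynomial: V(x) = x^(-11/2) - x^(-9/2) + x^(-7/2) - 2x^(-5/2) + x^(-3/2) - 2x^(-1/2)
<D> = 2A^-7 - A^-3 + 2A - A^5 + A^9 - A^13; writhe -3
components 2, writhe -3 (13 crossings)
linking number lk(C1,C2) = 0
3-colorings: 3 of 3^13, det 8 — not tricolorable
note: every pair of the 2 components has lk = 0


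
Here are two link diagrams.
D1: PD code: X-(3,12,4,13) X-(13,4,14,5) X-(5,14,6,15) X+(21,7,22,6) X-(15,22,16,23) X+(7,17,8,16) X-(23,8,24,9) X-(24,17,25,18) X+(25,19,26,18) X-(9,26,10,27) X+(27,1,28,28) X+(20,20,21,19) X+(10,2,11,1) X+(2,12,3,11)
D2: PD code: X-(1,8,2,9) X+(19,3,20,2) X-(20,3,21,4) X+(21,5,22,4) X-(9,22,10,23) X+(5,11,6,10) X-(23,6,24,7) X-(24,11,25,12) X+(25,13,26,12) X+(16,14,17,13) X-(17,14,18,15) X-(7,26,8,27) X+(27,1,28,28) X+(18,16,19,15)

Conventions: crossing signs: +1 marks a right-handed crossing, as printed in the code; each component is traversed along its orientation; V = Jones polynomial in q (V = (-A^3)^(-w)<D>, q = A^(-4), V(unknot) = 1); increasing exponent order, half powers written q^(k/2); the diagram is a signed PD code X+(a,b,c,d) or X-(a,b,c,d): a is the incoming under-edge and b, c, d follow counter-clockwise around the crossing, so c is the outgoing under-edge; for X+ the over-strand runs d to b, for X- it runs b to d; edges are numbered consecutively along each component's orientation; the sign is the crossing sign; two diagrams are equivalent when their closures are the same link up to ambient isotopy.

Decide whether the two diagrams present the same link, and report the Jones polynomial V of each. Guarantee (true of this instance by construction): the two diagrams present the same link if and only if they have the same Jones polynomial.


equivalent: yes
V(D1) = q^-5 - 2q^-4 + 2q^-3 - 2q^-2 + 2q^-1 - 1 + q  (w 0, c 14, <D> = A^-4 - 1 + 2A^4 - 2A^8 + 2A^12 - 2A^16 + A^20)
D2 (bracket A^-4 - 1 + 2A^4 - 2A^8 + 2A^12 - 2A^16 + A^20; 14 crossings at w = 0): V = q^-5 - 2q^-4 + 2q^-3 - 2q^-2 + 2q^-1 - 1 + q
why: from 14 to 14 crossings by R-moves: one link, two diagrams


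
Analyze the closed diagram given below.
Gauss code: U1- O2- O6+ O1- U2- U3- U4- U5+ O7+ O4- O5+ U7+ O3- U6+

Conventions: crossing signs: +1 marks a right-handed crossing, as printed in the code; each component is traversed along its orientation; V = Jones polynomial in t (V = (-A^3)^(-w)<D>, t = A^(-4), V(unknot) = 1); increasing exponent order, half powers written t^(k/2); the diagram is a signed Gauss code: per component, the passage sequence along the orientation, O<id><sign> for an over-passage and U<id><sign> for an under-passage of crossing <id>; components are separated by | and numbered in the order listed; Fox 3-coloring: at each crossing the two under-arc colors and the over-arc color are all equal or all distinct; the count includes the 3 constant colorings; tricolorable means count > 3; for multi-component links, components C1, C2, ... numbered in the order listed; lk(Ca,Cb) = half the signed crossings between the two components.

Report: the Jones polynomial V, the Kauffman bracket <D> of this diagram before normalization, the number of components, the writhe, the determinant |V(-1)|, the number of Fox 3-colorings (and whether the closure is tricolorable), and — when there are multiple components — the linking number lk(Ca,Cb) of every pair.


V = 1
<D> = -A^-3 (w = -1)
1 component over 7 crossings, w = -1
3 Fox colorings among 3^7, |V(-1)| = 1: not tricolorable
why: |V(-1)| = 1: so not tricolorable, since 3 does not divide 1


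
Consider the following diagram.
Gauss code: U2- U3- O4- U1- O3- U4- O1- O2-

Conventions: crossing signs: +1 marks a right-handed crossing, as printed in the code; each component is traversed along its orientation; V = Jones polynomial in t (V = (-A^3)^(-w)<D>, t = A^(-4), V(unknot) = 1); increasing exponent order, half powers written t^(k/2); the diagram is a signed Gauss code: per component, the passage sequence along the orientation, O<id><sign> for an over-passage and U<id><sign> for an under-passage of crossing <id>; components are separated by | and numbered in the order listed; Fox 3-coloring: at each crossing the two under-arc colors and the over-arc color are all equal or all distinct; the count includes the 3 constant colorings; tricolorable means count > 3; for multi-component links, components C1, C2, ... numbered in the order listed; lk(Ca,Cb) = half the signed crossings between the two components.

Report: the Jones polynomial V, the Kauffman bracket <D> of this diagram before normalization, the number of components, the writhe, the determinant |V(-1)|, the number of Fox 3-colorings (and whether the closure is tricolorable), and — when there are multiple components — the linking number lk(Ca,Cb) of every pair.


V = -t^-4 + t^-3 + t^-1
<D> = A^-8 + 1 - A^4 (w = -4)
1 component over 4 crossings, w = -4
9 Fox colorings among 3^4, |V(-1)| = 3: tricolorable
why: w = -4 shifts under R1 moves; the (-A^3)^(4) factor cancels that in V


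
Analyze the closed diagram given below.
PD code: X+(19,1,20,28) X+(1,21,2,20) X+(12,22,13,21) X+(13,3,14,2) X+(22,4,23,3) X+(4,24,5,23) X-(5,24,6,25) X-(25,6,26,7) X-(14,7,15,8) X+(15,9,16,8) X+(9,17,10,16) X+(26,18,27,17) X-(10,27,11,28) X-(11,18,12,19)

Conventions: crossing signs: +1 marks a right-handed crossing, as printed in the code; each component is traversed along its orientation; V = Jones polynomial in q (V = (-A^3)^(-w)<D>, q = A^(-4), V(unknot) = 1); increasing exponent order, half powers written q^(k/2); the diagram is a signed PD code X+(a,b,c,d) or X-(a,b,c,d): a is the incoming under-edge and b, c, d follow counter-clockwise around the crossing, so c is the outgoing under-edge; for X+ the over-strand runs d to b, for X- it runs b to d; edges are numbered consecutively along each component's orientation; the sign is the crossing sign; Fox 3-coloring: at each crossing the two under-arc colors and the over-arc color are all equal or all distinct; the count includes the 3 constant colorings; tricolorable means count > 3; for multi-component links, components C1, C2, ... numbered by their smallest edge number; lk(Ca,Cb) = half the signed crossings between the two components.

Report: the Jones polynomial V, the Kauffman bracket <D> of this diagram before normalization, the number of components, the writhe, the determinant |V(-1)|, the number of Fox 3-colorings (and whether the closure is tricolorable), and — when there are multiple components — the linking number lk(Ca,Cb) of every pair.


V(q) = q + q^3 - q^4
bracket: -A^-4 + 1 + A^8, w = +4
1 component, writhe +4, over 14 crossings
det 3, colorings 9 of 3^14 — tricolorable
observation: det 3 = |V(-1)|; divisible by 3, so tricolorable


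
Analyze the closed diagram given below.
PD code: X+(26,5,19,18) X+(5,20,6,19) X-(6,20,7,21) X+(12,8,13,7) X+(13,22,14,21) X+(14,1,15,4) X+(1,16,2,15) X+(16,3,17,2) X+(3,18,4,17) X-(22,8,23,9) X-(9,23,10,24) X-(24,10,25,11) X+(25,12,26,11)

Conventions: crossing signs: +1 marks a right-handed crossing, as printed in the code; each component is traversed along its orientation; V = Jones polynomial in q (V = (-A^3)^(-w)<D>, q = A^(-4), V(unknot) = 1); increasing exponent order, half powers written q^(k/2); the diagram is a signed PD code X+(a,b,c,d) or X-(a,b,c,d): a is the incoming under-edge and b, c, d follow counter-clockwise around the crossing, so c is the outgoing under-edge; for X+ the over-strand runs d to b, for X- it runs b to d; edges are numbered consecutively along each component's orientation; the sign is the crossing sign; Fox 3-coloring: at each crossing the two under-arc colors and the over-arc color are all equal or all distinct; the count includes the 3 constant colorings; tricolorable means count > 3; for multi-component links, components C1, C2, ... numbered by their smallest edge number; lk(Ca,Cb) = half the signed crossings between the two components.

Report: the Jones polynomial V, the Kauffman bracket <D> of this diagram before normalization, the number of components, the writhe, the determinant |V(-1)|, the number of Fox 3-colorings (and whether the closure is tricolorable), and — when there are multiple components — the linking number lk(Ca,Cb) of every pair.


Jones polynomial: V(q) = q + q^2 + q^3 + q^6
<D> = -A^-9 - A^3 - A^7 - A^11; writhe +5
components 3, writhe +5 (13 crossings)
linking number lk(C1,C2) = +2
lk(C1,C3): 0
lk(C2,C3) = 0
3-colorings: 9 of 3^13, det 0 — tricolorable
note: summing lk over 3 pairs gives +2


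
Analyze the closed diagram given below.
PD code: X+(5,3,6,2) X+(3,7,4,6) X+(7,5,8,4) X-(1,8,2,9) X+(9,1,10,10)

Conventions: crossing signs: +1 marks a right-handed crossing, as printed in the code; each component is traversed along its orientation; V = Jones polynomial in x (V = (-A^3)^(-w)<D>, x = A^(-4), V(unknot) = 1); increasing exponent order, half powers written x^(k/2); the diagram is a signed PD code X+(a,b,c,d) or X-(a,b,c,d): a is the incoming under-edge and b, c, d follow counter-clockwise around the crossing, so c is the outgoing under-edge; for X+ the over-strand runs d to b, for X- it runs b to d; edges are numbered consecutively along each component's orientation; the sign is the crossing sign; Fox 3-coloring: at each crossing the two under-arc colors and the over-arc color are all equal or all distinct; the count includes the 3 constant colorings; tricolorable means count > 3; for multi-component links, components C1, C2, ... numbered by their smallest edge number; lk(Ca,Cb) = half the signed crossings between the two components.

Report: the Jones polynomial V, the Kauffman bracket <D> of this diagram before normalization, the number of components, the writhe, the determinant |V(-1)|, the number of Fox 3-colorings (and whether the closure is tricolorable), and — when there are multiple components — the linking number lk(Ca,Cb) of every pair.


Jones polynomial: V(x) = x + x^3 - x^4
<D> = A^-7 - A^-3 - A^5; writhe +3
components 1, writhe +3 (5 crossings)
3-colorings: 9 of 3^5, det 3 — tricolorable
note: |V(-1)| = 3: so tricolorable, since 3 divides 3


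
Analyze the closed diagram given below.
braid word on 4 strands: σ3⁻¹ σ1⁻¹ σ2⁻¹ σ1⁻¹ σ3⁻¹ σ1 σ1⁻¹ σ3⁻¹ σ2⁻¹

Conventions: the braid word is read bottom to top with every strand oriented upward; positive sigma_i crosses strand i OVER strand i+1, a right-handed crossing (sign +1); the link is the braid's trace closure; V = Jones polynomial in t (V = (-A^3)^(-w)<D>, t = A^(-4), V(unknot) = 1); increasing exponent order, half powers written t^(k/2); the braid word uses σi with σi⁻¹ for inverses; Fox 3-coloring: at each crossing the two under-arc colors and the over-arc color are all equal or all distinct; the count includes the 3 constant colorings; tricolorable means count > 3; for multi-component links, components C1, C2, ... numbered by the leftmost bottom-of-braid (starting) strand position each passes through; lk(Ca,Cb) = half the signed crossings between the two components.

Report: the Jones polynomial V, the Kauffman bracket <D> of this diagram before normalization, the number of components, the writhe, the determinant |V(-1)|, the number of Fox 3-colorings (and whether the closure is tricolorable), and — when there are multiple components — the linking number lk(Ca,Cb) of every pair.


Jones polynomial: V(t) = -t^-7 + t^-6 - t^-5 + t^-4 + t^-2
<D> = -A^-13 - A^-5 + A^-1 - A^3 + A^7; writhe -7
components 1, writhe -7 (9 crossings)
3-colorings: 3 of 3^9, det 5 — not tricolorable
note: the span of V is 5, forcing >= 5 crossings in any diagram
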